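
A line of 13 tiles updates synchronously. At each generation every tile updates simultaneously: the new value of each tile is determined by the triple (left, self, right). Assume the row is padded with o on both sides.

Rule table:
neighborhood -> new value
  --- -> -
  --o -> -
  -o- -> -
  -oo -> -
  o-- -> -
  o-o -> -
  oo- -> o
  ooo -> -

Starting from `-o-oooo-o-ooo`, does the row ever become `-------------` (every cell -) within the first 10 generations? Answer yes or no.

generation 1: ------o------
generation 2: -------------
all cells are - at generation 2

yes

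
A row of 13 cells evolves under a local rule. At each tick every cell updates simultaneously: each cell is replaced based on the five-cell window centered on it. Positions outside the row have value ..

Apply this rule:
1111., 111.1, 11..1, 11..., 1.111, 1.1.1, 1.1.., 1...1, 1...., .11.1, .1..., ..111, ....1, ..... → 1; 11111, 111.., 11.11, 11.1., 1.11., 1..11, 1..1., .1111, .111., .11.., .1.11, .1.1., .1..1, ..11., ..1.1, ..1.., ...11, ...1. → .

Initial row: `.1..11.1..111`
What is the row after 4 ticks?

..1...1...111

.....1.1..1..
1111...1...11
1.1.11..11...
..1...1...111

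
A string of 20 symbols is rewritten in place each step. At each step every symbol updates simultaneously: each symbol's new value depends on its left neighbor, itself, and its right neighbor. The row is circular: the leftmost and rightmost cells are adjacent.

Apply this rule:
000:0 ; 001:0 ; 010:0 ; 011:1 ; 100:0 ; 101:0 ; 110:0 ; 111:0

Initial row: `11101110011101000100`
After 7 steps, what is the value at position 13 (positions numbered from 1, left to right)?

10001000010000000000
00000000000000000000
00000000000000000000  (fixed point — unchanged through step 7)
position 13 holds 0

0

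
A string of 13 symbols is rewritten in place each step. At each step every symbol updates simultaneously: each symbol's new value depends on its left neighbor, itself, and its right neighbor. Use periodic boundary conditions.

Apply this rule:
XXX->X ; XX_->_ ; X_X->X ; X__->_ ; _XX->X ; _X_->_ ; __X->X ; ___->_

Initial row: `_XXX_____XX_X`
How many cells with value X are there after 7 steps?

step 1: XXX_____XX_X_
step 2: XX_____XX_X_X
step 3: X_____XX_X_XX
step 4: _____XX_X_XXX
step 5: ____XX_X_XXX_
step 6: ___XX_X_XXX__
step 7: __XX_X_XXX___
count of X: 6

6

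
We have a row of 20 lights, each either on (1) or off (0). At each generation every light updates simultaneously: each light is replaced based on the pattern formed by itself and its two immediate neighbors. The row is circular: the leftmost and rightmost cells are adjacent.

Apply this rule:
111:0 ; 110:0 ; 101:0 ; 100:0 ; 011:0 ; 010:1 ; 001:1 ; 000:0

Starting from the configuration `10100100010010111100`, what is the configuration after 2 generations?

10101100110110000001
00100001000000000010

00100001000000000010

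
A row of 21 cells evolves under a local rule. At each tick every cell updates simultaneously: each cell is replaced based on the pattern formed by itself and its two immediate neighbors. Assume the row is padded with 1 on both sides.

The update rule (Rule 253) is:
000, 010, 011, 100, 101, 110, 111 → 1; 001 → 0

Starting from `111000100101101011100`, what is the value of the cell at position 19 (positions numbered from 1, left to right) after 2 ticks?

1

tick 1: 111110110111111111110
tick 2: 111111111111111111111
position 19 holds 1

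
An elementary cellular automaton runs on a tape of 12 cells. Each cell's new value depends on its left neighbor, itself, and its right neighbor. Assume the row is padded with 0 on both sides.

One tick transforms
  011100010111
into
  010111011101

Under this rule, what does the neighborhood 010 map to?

At position 7 the neighborhood is 010; the next row has 1 there.

1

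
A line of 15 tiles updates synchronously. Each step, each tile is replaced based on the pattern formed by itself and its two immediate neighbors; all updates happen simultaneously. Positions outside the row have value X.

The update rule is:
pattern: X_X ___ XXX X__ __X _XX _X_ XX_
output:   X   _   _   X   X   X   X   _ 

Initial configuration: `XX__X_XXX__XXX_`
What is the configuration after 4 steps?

__XXXXX__XXX__X
XXX____XXX__XXX
___X__XX__XXX__
X_XXXXX_XXX__XX

X_XXXXX_XXX__XX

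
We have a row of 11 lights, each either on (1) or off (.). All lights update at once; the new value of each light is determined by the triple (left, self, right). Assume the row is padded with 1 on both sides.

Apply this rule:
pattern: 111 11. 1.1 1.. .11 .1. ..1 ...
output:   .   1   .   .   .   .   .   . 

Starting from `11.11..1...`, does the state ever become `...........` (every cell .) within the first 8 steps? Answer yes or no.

step 1: .1..1......
step 2: ...........
all cells are . at step 2

yes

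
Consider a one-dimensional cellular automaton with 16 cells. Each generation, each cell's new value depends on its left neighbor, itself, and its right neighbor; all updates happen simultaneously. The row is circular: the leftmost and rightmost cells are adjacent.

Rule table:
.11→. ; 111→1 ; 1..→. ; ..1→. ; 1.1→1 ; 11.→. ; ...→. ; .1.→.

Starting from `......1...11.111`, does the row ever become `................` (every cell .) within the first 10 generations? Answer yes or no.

generation 1: ............1.1.
generation 2: .............1..
generation 3: ................
all cells are . at generation 3

yes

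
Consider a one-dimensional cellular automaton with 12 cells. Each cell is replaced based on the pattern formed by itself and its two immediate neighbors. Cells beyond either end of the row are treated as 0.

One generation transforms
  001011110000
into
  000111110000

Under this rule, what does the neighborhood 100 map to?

0

At position 8 the neighborhood is 100; the next row has 0 there.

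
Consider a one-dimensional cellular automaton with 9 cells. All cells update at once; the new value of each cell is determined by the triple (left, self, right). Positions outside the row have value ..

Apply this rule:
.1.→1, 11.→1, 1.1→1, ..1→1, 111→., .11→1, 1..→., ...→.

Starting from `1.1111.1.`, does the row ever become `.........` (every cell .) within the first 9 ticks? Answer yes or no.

111..111.
1.1.11.1.
11111111.
1......1.
1.....11.
1....111.
1...11.1.
1..11111.
1.11...1.
tick 9 is 1.11...1., still not uniform .

no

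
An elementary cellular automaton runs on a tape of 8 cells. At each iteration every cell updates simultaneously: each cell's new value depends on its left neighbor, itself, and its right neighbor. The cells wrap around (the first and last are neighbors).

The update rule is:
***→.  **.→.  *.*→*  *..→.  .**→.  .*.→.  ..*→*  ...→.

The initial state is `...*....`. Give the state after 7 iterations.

..*.....
.*......
*.......
.......*
......*.
.....*..
....*...

....*...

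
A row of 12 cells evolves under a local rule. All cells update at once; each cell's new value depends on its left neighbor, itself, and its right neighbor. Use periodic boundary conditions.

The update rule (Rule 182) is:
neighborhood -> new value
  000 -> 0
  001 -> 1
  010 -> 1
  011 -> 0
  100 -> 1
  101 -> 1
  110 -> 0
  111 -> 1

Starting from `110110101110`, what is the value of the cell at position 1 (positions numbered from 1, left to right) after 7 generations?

1

001001110101
111110101111
111101110111
111010101011
110111111101
101011111010
111101110111
position 1 holds 1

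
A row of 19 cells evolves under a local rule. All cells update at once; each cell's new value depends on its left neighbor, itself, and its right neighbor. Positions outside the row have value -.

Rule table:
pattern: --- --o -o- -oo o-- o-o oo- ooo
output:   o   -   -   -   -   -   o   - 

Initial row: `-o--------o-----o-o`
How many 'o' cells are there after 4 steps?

---oooooo---ooo----
oo------o-o---o-ooo
-o-oooo-----o-----o
------o-ooo---ooo--
count of o: 7

7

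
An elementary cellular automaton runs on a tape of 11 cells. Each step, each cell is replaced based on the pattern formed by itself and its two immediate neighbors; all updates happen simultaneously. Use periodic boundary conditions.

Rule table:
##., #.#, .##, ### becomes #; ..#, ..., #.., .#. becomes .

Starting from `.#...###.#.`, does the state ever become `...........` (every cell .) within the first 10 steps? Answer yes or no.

no

.....####..
.....####..  (fixed point — unchanged through step 10)
step 10 is .....####.., still not uniform .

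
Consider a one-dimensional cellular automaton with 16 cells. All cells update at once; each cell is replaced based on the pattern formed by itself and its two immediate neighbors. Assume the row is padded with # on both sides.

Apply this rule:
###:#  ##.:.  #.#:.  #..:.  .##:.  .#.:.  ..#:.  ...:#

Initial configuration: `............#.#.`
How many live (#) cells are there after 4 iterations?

.##########.....
..########..###.
...######....#..
.#..####..##....
count of #: 7

7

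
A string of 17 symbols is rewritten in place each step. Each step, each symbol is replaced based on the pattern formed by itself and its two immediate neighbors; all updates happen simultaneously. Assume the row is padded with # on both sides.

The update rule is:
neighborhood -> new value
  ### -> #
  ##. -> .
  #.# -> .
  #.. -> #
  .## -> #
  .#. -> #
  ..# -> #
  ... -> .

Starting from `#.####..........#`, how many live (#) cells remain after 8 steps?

13

..###.#........##
####..##......###
###.###.#....####
##..##..##..#####
#.###.###.#######
..##..##..#######
###.###.#########
##..##..#########
count of #: 13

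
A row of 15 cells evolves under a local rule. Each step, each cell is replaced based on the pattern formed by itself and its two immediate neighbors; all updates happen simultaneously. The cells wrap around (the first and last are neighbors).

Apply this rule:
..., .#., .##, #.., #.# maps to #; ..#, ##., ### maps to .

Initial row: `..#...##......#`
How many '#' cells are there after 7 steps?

8

#.###.#.#####.#
.##..####....##
##.#.#...###.#.
#.######.#..###
.##.....###.#..
.#.####.#..####
####...###.#...
count of #: 8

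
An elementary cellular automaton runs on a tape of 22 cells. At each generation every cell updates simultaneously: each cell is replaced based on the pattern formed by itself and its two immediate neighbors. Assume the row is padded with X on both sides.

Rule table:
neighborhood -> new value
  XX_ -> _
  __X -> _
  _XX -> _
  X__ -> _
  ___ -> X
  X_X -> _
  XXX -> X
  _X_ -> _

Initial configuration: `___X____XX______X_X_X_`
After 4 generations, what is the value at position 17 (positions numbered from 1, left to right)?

_

_X___XX____XXXX_______
___X____XX__XX__XXXXX_
_X___XX__________XXX__
___X____XXXXXXXX__X___
position 17 holds _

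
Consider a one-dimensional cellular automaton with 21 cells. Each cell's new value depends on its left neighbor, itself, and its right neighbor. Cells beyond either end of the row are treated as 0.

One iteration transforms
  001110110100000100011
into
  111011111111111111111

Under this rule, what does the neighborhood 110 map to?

1

At position 4 the neighborhood is 110; the next row has 1 there.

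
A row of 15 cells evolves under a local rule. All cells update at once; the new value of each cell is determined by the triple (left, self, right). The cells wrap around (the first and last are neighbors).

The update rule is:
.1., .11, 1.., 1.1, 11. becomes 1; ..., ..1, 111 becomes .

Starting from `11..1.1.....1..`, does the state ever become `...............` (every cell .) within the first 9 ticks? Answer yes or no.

no

tick 1: 111.1111....11.
tick 2: 1.111..11...111
tick 3: 111.11.111..1..
tick 4: 1.111111.11.11.
tick 5: 111....11111111
tick 6: ..11...1.......
tick 7: ..111..11......
tick 8: ..1.11.111.....
tick 9: ..111111.11....
tick 9 is ..111111.11...., still not uniform .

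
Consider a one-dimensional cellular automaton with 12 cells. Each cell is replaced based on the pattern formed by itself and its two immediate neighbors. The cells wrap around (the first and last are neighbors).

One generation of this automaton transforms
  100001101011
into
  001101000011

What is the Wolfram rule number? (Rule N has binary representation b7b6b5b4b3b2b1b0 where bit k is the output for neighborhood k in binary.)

position 11: 111 → 1  (bit 7 = 1)
position 0: 110 → 0  (bit 6 = 0)
position 7: 101 → 0  (bit 5 = 0)
position 1: 100 → 0  (bit 4 = 0)
position 5: 011 → 1  (bit 3 = 1)
position 8: 010 → 0  (bit 2 = 0)
position 4: 001 → 0  (bit 1 = 0)
position 2: 000 → 1  (bit 0 = 1)
bits b7..b0 = 10001001 = 137

137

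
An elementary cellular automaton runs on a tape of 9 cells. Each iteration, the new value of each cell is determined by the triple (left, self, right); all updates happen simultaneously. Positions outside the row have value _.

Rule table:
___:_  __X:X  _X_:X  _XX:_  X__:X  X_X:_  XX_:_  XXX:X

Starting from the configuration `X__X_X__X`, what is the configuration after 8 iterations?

XXXX_XXXX
_XX___XX_
X__X_X__X  (repeats iteration 0; period 3)
iteration 8: _XX___XX_

_XX___XX_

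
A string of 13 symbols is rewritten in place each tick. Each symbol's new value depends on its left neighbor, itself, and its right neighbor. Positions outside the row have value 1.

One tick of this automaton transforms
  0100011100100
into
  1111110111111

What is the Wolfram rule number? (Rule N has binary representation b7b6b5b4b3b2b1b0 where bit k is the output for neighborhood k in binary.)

position 6: 111 → 0  (bit 7 = 0)
position 7: 110 → 1  (bit 6 = 1)
position 0: 101 → 1  (bit 5 = 1)
position 2: 100 → 1  (bit 4 = 1)
position 5: 011 → 1  (bit 3 = 1)
position 1: 010 → 1  (bit 2 = 1)
position 4: 001 → 1  (bit 1 = 1)
position 3: 000 → 1  (bit 0 = 1)
bits b7..b0 = 01111111 = 127

127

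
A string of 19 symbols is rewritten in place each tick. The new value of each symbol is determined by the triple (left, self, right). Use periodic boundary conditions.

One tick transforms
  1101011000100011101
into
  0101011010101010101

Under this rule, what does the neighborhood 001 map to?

0

At position 9 the neighborhood is 001; the next row has 0 there.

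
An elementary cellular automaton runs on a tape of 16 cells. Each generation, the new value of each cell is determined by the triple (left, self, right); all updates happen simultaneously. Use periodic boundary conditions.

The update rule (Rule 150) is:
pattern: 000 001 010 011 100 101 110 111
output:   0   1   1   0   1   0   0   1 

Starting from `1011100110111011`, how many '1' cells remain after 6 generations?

7

0001011000010001
1011000100111011
0000101111010001
1001100110011011
0110011001100001
0001100110010011
count of 1: 7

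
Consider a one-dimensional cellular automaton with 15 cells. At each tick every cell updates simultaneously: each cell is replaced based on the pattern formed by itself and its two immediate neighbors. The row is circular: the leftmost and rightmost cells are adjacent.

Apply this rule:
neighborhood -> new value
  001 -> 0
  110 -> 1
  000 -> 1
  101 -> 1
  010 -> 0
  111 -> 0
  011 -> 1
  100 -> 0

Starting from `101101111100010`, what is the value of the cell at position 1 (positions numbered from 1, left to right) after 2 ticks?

1

011111000101001
110001010010000
position 1 holds 1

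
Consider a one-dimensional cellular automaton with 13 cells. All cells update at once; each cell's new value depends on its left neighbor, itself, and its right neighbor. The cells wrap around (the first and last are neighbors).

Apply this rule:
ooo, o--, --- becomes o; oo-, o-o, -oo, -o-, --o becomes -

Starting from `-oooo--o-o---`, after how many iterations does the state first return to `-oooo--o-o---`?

iteration 1: --oo-o----ooo
iteration 2: o-----ooo--o-
iteration 3: -oooo--o-o---

3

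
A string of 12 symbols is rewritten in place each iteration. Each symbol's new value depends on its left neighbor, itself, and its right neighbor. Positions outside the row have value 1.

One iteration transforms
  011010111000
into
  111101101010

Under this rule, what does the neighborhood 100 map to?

At position 9 the neighborhood is 100; the next row has 0 there.

0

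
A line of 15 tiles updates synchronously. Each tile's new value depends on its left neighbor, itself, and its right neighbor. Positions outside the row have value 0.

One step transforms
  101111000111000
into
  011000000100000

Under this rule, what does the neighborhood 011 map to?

1

At position 2 the neighborhood is 011; the next row has 1 there.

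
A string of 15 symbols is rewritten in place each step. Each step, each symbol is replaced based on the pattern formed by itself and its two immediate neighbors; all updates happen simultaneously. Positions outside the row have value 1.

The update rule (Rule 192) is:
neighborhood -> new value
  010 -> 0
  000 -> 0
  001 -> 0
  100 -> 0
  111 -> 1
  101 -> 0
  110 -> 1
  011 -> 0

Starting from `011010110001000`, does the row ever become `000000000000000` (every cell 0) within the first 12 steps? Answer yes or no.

yes

001000010000000
000000000000000
all cells are 0 at step 2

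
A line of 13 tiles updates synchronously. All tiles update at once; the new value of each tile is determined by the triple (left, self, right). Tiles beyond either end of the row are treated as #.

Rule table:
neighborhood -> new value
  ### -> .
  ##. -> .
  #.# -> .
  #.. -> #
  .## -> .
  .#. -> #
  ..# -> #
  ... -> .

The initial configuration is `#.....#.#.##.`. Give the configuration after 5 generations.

.####.#...#.#

.#...##.#....
.##.#...##..#
....##.#..##.
#..#...###...
.####.#...#.#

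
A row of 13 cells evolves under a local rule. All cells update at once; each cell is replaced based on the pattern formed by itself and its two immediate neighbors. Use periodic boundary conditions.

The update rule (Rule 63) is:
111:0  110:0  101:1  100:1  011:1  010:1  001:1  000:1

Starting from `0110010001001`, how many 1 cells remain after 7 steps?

12

step 1: 1101111111111
step 2: 0011000000000
step 3: 1110111111111
step 4: 0001100000000
step 5: 1111011111111
step 6: 0000110000000
step 7: 1111101111111
count of 1: 12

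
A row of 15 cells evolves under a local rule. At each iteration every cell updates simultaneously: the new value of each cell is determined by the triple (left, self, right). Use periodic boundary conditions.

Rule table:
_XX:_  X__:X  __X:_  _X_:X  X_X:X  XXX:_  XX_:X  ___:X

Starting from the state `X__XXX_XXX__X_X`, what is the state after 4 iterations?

XX___XX__XX_XX_
_XXX__XX__XX_XX
X__XX__XX__XX_X
XX__XX__XX__XX_

XX__XX__XX__XX_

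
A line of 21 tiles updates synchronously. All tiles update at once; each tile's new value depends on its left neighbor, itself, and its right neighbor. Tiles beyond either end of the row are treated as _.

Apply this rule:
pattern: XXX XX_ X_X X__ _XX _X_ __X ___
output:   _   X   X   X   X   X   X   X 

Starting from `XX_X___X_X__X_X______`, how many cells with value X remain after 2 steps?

XXXXXXXXXXXXXXXXXXXXX
X___________________X
count of X: 2

2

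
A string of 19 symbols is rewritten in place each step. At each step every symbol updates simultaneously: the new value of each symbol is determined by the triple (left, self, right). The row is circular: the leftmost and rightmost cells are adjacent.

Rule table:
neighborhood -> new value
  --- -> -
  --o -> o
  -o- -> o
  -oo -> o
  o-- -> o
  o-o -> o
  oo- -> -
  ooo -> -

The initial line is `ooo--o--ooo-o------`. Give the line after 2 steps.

-ooo-----ooo--o--oo

o--oooooo--ooo----o
-ooo-----ooo--o--oo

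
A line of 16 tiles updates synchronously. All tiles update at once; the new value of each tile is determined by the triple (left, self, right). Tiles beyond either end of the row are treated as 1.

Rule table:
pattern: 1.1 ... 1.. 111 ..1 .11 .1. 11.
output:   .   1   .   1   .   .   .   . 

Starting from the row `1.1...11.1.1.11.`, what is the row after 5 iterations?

....1...........
.11...111111111.
....1..1111111..
.11.....11111...
....111..111..1.

....111..111..1.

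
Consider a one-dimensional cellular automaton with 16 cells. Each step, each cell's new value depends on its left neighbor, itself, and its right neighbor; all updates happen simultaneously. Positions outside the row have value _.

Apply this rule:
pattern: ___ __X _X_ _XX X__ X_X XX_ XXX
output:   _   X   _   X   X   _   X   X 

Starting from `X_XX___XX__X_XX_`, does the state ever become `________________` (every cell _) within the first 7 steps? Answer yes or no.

no

__XXX_XXXXX__XXX
_XXXX_XXXXXXXXXX
XXXXX_XXXXXXXXXX
XXXXX_XXXXXXXXXX  (fixed point — unchanged through step 7)
step 7 is XXXXX_XXXXXXXXXX, still not uniform _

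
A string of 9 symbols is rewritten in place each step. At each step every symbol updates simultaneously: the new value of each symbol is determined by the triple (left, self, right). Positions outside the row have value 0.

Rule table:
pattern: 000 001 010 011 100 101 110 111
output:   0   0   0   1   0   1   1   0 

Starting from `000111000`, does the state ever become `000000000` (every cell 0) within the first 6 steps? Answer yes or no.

000101000
000010000
000000000
all cells are 0 at step 3

yes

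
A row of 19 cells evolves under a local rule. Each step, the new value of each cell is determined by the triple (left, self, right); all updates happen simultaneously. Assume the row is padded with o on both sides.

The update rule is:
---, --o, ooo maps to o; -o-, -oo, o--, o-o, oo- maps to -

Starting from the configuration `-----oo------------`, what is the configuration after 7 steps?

-oooo---ooooooooooo
--oo--oo-oooooooooo
-o---o----ooooooooo
---oo--ooo-oooooooo
-oo---o-o---ooooooo
----oo----oo-oooooo
-ooo---ooo----ooooo

-ooo---ooo----ooooo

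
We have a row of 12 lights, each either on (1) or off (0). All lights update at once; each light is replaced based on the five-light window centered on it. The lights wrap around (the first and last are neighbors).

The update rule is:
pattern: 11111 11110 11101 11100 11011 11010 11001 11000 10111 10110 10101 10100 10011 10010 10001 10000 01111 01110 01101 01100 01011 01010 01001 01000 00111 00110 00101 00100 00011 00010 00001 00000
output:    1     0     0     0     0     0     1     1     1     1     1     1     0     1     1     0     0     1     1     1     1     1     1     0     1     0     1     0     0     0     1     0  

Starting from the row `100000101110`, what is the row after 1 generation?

100010111100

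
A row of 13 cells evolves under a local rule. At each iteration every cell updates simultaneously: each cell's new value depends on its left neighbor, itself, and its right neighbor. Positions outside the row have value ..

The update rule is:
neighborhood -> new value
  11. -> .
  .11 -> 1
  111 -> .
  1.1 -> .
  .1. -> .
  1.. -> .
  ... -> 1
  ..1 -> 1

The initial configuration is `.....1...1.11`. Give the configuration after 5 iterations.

11111..11..1.
1.....11..1..
..11111..1..1
111.....1..1.
1...1111..1..

1...1111..1..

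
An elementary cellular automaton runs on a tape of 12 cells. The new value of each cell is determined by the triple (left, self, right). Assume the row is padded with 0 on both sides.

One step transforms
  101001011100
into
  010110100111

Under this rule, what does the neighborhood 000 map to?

At position 11 the neighborhood is 000; the next row has 1 there.

1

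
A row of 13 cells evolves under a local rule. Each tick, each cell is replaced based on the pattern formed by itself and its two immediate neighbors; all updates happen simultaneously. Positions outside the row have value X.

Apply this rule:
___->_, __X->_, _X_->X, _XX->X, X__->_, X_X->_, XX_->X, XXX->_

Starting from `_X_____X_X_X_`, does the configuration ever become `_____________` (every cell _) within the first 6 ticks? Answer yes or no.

_X_____X_X_X_  (fixed point — unchanged through tick 6)
tick 6 is _X_____X_X_X_, still not uniform _

no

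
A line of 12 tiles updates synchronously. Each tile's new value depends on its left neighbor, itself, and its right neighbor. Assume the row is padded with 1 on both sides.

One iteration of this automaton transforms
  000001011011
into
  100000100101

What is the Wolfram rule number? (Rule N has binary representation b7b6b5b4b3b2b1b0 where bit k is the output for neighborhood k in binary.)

176

position 11: 111 → 1  (bit 7 = 1)
position 8: 110 → 0  (bit 6 = 0)
position 6: 101 → 1  (bit 5 = 1)
position 0: 100 → 1  (bit 4 = 1)
position 7: 011 → 0  (bit 3 = 0)
position 5: 010 → 0  (bit 2 = 0)
position 4: 001 → 0  (bit 1 = 0)
position 1: 000 → 0  (bit 0 = 0)
bits b7..b0 = 10110000 = 176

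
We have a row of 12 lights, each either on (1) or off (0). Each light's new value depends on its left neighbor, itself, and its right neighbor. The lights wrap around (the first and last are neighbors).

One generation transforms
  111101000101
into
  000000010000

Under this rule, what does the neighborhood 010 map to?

0

At position 5 the neighborhood is 010; the next row has 0 there.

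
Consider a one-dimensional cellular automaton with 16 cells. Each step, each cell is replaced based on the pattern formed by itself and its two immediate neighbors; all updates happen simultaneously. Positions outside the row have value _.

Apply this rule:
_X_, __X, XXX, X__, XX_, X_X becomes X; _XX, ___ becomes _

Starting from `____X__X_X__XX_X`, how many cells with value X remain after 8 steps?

step 1: ___XXXXXXXXX_XXX
step 2: __X_XXXXXXXXX_XX
step 3: _XXX_XXXXXXXXX_X
step 4: X_XXX_XXXXXXXXXX
step 5: XX_XXX_XXXXXXXXX
step 6: _XX_XXX_XXXXXXXX
step 7: X_XX_XXX_XXXXXXX
step 8: XX_XX_XXX_XXXXXX
count of X: 13

13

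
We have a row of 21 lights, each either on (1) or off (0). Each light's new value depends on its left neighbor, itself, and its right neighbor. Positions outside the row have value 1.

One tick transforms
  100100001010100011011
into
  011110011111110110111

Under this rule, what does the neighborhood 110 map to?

At position 0 the neighborhood is 110; the next row has 0 there.

0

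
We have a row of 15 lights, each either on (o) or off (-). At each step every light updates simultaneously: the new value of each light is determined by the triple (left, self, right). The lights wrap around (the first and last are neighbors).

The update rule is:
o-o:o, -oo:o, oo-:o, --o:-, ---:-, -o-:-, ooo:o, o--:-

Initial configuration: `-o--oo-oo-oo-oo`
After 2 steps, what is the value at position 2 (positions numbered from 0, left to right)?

-

step 1: o---ooooooooooo
step 2: o---ooooooooooo
position 2 holds -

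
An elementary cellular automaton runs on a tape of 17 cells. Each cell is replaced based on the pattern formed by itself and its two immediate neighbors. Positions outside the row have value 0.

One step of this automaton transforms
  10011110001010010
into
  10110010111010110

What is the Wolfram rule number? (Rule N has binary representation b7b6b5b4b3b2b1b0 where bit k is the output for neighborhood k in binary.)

79

position 4: 111 → 0  (bit 7 = 0)
position 6: 110 → 1  (bit 6 = 1)
position 11: 101 → 0  (bit 5 = 0)
position 1: 100 → 0  (bit 4 = 0)
position 3: 011 → 1  (bit 3 = 1)
position 0: 010 → 1  (bit 2 = 1)
position 2: 001 → 1  (bit 1 = 1)
position 8: 000 → 1  (bit 0 = 1)
bits b7..b0 = 01001111 = 79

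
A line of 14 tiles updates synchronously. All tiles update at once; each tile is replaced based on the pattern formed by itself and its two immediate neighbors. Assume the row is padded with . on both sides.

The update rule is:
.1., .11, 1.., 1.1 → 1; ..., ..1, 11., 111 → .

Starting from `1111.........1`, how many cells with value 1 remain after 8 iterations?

9

1...1........1
11..11.......1
1.1.1.1......1
11111111.....1
1.......1....1
11......11...1
1.1.....1.1..1
1111....1111.1
count of 1: 9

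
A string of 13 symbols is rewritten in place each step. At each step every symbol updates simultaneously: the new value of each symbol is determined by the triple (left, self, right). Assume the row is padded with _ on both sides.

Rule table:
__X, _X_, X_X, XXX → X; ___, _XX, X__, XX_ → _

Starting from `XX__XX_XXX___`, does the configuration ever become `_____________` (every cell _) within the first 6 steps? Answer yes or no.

no

___X__X_X____
__XX_XXXX____
_X__X_XX_____
XX_XXX_______
__X_X________
_XXXX________
step 6 is _XXXX________, still not uniform _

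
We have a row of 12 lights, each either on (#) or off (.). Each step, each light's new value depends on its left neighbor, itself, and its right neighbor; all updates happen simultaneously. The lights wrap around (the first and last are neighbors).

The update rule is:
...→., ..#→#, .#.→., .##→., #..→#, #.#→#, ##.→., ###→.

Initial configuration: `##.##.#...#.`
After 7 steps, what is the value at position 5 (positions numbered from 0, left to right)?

#

..#..#.#.#.#
##.##.#.#.#.
..#..#.#.#.#  (repeats step 1; period 2)
step 7: ..#..#.#.#.#
position 5 holds #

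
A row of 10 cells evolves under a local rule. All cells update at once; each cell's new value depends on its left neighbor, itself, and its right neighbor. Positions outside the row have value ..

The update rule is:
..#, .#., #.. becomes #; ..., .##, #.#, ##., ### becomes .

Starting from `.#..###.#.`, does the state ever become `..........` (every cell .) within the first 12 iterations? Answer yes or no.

####....##
....#..#..
...######.
..#......#
.###....##
#...#..#..
##.######.
.........#
........##
.......#..
......###.
.....#...#
iteration 12 is .....#...#, still not uniform .

no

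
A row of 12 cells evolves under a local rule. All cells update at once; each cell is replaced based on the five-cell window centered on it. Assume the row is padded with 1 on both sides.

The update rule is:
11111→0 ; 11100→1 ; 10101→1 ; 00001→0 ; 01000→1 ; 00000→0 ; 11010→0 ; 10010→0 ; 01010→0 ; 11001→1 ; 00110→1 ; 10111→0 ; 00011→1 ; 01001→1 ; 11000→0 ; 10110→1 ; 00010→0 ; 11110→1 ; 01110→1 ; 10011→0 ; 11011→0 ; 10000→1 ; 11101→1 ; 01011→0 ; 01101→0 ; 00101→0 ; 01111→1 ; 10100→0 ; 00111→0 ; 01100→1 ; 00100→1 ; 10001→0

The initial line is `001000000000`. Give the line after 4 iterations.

iteration 1: 101110000001
iteration 2: 100110100010
iteration 3: 110100010000
iteration 4: 110010011101

110010011101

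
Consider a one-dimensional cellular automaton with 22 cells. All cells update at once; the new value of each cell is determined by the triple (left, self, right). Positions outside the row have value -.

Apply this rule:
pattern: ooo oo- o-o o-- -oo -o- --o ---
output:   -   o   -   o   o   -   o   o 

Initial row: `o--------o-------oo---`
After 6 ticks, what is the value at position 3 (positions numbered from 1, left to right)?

-

-oooooooo-oooooooooooo
oo------o-o----------o
oooooooo---oooooooooo-
o------ooooo--------oo
-ooooooo---ooooooooooo
oo-----ooooo---------o
position 3 holds -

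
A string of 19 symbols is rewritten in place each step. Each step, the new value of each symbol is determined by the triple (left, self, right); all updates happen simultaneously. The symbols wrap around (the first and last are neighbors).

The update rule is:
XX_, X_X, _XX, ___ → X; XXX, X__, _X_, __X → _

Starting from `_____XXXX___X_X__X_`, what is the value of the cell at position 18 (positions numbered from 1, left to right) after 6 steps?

XXXX_X__X_X__X_____
X__XX____X_____XXX_
___XX_XX___XXX_X_XX
_X_XXXXX_X_X_XX_XXX
X_XX___XX_X_XXXXX_X
XXXX_X_XXX_XX___XXX
position 18 holds X

X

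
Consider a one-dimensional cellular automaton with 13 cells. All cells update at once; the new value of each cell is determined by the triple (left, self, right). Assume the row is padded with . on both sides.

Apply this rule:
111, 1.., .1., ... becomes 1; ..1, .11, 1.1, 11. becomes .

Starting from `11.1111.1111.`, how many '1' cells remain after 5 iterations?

7

....11...11.1
111...11....1
.1.11...111.1
.1...11..1..1
.111...1.11.1
count of 1: 7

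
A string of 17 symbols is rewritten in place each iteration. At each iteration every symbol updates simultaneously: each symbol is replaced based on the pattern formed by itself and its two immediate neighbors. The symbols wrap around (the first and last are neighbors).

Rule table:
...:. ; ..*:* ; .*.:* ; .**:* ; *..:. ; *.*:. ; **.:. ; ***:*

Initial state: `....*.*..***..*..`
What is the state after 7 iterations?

...**.*.***..**..
..**..*.**..**...
.**..**.*..**....
**..**..*.**.....
*..**..**.*.....*
..**..**..*....**
.**..**..**...**.

.**..**..**...**.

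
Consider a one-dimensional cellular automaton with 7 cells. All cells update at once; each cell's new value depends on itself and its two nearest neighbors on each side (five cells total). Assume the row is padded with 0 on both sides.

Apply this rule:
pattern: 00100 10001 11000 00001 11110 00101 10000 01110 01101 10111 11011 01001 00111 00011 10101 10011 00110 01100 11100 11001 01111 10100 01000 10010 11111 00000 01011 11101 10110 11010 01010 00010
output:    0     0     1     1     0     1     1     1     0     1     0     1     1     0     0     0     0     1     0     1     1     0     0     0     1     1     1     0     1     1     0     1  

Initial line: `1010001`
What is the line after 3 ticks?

1011011

1000010
0011100
1011011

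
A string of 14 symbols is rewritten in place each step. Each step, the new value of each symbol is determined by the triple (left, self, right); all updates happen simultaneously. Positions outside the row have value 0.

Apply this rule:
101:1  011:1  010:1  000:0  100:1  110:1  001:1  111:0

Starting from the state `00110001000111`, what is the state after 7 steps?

step 1: 01111011101101
step 2: 11001110111111
step 3: 11111011100001
step 4: 10001110110011
step 5: 11011011111111
step 6: 11111110000001
step 7: 10000011000011

10000011000011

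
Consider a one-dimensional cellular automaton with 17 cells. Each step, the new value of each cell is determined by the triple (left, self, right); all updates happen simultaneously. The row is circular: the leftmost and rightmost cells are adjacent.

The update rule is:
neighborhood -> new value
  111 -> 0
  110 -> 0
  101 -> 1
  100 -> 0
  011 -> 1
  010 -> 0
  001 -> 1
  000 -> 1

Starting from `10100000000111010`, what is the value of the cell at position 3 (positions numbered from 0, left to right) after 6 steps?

1

step 1: 01001111111100101
step 2: 10011000000001010
step 3: 00110011111110101
step 4: 01100110000001010
step 5: 11001100111110100
step 6: 10011001100001001
position 3 holds 1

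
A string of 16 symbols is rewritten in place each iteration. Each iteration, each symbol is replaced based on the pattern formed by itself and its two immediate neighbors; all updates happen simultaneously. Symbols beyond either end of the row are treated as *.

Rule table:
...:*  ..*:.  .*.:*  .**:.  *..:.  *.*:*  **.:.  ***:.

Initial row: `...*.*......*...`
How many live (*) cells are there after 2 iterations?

9

.*.***.****.*.*.
***...*....*****
count of *: 9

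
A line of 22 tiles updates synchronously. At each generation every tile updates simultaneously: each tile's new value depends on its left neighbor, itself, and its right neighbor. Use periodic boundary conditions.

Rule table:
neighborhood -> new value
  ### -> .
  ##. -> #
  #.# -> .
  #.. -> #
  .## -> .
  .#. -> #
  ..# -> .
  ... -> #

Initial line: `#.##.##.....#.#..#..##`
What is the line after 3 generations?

.#..#####.#.##.##...#.

#..#..#####.#.##.##...
##.##.....#.#..#..###.
.#..#####.#.##.##...#.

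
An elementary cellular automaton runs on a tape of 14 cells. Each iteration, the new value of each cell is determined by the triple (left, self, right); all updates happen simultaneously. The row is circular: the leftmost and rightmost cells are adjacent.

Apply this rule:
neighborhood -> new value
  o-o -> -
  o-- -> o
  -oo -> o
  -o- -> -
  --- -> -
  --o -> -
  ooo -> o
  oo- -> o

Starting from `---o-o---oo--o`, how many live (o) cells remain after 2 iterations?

o-----o--ooo--
-o-----o-oooo-
count of o: 6

6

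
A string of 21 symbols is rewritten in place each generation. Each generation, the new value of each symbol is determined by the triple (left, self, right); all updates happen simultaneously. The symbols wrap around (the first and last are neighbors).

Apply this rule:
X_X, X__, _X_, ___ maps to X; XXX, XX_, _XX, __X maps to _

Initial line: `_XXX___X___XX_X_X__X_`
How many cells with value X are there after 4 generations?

____XX_XXX___XXXXX_XX
XXX___X___XX______X__
___XX_XXX___XXXXX_XX_
XX___X___XX______X__X
count of X: 7

7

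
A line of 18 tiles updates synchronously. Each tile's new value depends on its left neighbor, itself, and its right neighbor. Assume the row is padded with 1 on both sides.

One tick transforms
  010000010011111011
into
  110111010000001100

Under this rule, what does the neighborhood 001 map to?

0

At position 6 the neighborhood is 001; the next row has 0 there.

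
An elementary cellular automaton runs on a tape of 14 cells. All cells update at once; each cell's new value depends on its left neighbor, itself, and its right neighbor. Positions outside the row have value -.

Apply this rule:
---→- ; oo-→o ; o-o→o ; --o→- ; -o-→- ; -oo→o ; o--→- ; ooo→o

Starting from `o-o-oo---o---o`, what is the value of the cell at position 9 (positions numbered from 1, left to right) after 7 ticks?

-

tick 1: -o-ooo--------
tick 2: --oooo--------
tick 3: --oooo--------  (fixed point — unchanged through tick 7)
position 9 holds -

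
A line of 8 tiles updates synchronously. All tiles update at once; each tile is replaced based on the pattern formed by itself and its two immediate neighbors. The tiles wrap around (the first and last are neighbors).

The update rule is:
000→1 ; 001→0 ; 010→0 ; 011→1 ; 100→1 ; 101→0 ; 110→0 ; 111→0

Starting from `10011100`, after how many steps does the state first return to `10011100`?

24

01010010
00001001
11100100
10010010
01001000
00100111
10010100
01000010
00111001
10100100
00010010
11001001
00100101
10010000
01001110
00101001
10000100
01110010
01001001
00100100
10010011
01001010
00100001
10011100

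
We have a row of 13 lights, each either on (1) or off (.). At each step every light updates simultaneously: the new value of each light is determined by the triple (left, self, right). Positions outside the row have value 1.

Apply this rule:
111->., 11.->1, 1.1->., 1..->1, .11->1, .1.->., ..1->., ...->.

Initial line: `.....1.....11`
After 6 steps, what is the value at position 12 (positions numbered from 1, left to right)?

1

1.....1....1.
11.....1.....
.11.....1....
.111.....1...
.1.11.....1..
...111.....1.
position 12 holds 1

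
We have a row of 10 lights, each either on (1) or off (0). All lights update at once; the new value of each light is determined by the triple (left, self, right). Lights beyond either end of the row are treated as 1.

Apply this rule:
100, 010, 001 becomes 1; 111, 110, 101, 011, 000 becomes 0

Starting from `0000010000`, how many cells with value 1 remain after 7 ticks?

1000111001
0101000110
0101101000
0100001101
0110010000
0001111001
1010000110
count of 1: 4

4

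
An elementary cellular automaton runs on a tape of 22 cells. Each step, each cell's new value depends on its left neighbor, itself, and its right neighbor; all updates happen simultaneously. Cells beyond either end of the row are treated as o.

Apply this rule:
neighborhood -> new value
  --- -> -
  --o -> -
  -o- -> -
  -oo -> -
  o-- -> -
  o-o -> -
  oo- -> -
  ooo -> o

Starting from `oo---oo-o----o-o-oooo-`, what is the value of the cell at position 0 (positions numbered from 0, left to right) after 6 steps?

step 1: o-----------------oo--
step 2: ----------------------
step 3: ----------------------  (fixed point — unchanged through step 6)
position 0 holds -

-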